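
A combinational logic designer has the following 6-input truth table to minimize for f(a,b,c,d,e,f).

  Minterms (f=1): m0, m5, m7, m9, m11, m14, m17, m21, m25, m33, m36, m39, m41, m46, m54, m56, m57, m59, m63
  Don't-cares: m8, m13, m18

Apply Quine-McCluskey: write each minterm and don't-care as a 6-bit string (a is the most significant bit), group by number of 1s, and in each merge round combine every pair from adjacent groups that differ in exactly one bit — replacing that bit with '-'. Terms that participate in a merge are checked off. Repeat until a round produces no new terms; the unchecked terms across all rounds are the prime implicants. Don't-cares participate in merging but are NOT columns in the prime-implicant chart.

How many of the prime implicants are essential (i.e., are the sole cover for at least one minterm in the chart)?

9

size-2^0 implicants → 000000(✓)  000101(✓)  000111(✓)  001000(✓)  001001(✓)  001011(✓)  001101(✓)  001110(✓)  010001(✓)  010010  010101(✓)  011001(✓)  100001(✓)  100100  100111(✓)  101001(✓)  101110(✓)  110110  111000(✓)  111001(✓)  111011(✓)  111111(✓)
size-2^1 implicants → -00111  -01001(✓)  -01110  -11001(✓)  0-0101  0-1001(✓)  00-000  00-101  0001-1  001-01  0010-1  00100-  01-001  010-01  1-1001(✓)  10-001  111-11  1110-1  11100-
size-2^2 implicants → --1001
Unchecked terms (primes): --1001, -00111, -01110, 0-0101, 00-000, 00-101, 0001-1, 001-01, 0010-1, 00100-, 01-001, 010-01, 010010, 10-001, 100100, 110110, 111-11, 1110-1, 11100-
Minterm coverage:
  m0 ⊆ 00-000 [E]
  m5 ⊆ 0-0101,00-101,0001-1
  m7 ⊆ -00111,0001-1
  m9 ⊆ --1001,001-01,0010-1,00100-
  m11 ⊆ 0010-1 [E]
  m14 ⊆ -01110 [E]
  m17 ⊆ 01-001,010-01
  m21 ⊆ 0-0101,010-01
  m25 ⊆ --1001,01-001
  m33 ⊆ 10-001 [E]
  m36 ⊆ 100100 [E]
  m39 ⊆ -00111 [E]
  m41 ⊆ --1001,10-001
  m46 ⊆ -01110 [E]
  m54 ⊆ 110110 [E]
  m56 ⊆ 11100- [E]
  m57 ⊆ --1001,1110-1,11100-
  m59 ⊆ 111-11,1110-1
  m63 ⊆ 111-11 [E]
E = {-00111, -01110, 00-000, 0010-1, 10-001, 100100, 110110, 111-11, 11100-}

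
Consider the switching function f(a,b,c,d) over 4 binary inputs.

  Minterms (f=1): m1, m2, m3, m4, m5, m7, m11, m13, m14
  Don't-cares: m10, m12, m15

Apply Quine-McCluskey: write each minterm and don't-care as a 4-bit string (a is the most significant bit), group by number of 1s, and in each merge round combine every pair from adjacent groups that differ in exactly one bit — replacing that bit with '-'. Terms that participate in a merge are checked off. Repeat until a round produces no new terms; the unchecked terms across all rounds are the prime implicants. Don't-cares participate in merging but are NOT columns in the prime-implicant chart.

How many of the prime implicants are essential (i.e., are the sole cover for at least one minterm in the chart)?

3

Round 0: 0001✓ 0010✓ 0011✓ 0100✓ 0101✓ 0111✓ 1010✓ 1011✓ 1100✓ 1101✓ 1110✓ 1111✓
Round 1: -010✓ -011✓ -100✓ -101✓ -111✓ 0-01✓ 0-11✓ 00-1✓ 001-✓ 01-1✓ 010-✓ 1-10✓ 1-11✓ 101-✓ 11-0✓ 11-1✓ 110-✓ 111-✓
Round 2: --11 -01- -1-1 -10- 0--1 1-1- 11--
PIs = {--11, -01-, -1-1, -10-, 0--1, 1-1-, 11--}
Coverage chart:
  m1: 0--1 ←essential
  m2: -01- ←essential
  m3: --11,-01-,0--1
  m4: -10- ←essential
  m5: -1-1,-10-,0--1
  m7: --11,-1-1,0--1
  m11: --11,-01-,1-1-
  m13: -1-1,-10-,11--
  m14: 1-1-,11--
Essential: -01-, -10-, 0--1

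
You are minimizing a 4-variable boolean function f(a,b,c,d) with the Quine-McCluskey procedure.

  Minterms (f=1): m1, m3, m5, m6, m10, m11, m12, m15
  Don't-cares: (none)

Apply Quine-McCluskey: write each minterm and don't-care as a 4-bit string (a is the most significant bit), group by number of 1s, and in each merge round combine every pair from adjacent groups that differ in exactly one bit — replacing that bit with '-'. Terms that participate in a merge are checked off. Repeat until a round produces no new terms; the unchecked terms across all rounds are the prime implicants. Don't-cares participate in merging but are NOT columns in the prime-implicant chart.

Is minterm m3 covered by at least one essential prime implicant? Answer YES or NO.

size-2^0 implicants → 0001(✓)  0011(✓)  0101(✓)  0110  1010(✓)  1011(✓)  1100  1111(✓)
size-2^1 implicants → -011  0-01  00-1  1-11  101-
Unchecked terms (primes): -011, 0-01, 00-1, 0110, 1-11, 101-, 1100
Minterm coverage:
  m1 ⊆ 0-01,00-1
  m3 ⊆ -011,00-1
  m5 ⊆ 0-01 [E]
  m6 ⊆ 0110 [E]
  m10 ⊆ 101- [E]
  m11 ⊆ -011,1-11,101-
  m12 ⊆ 1100 [E]
  m15 ⊆ 1-11 [E]
E = {0-01, 0110, 1-11, 101-, 1100}

NO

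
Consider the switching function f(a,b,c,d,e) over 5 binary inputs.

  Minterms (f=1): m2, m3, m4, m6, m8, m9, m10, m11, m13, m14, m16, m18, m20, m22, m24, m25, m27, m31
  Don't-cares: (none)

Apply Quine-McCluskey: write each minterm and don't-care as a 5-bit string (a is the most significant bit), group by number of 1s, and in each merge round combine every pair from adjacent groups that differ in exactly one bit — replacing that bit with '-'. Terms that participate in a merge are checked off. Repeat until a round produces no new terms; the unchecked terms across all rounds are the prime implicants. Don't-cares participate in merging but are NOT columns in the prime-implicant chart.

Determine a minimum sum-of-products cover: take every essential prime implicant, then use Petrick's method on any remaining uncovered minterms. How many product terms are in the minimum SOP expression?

7

size-2^0 implicants → 00010(✓)  00011(✓)  00100(✓)  00110(✓)  01000(✓)  01001(✓)  01010(✓)  01011(✓)  01101(✓)  01110(✓)  10000(✓)  10010(✓)  10100(✓)  10110(✓)  11000(✓)  11001(✓)  11011(✓)  11111(✓)
size-2^1 implicants → -0010(✓)  -0100(✓)  -0110(✓)  -1000(✓)  -1001(✓)  -1011(✓)  0-010(✓)  0-011(✓)  0-110(✓)  00-10(✓)  0001-(✓)  001-0(✓)  01-01  01-10(✓)  010-0(✓)  010-1(✓)  0100-(✓)  0101-(✓)  1-000  10-00(✓)  10-10(✓)  100-0(✓)  101-0(✓)  11-11  110-1(✓)  1100-(✓)
size-2^2 implicants → -0-10  -01-0  -10-1  -100-  0--10  0-01-  010--  10--0
Unchecked terms (primes): -0-10, -01-0, -10-1, -100-, 0--10, 0-01-, 01-01, 010--, 1-000, 10--0, 11-11
Minterm coverage:
  m2 ⊆ -0-10,0--10,0-01-
  m3 ⊆ 0-01- [E]
  m4 ⊆ -01-0 [E]
  m6 ⊆ -0-10,-01-0,0--10
  m8 ⊆ -100-,010--
  m9 ⊆ -10-1,-100-,01-01,010--
  m10 ⊆ 0--10,0-01-,010--
  m11 ⊆ -10-1,0-01-,010--
  m13 ⊆ 01-01 [E]
  m14 ⊆ 0--10 [E]
  m16 ⊆ 1-000,10--0
  m18 ⊆ -0-10,10--0
  m20 ⊆ -01-0,10--0
  m22 ⊆ -0-10,-01-0,10--0
  m24 ⊆ -100-,1-000
  m25 ⊆ -10-1,-100-
  m27 ⊆ -10-1,11-11
  m31 ⊆ 11-11 [E]
E = {-01-0, 0--10, 0-01-, 01-01, 11-11}
Petrick residual → -100-, 10--0
Cover = b'ce' + bc'd' + a'de' + a'c'd + a'bd'e + ab'e' + abde  |cover|=7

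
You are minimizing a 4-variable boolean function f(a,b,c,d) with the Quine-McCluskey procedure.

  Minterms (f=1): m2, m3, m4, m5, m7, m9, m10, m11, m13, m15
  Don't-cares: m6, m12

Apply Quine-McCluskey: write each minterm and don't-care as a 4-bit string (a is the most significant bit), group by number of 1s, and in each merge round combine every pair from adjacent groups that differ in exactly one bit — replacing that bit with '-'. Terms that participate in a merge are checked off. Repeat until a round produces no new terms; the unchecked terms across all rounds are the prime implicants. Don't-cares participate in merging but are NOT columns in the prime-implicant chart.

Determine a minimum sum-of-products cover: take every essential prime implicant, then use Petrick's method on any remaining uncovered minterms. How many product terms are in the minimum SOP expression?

3

size-2^0 implicants → 0010(✓)  0011(✓)  0100(✓)  0101(✓)  0110(✓)  0111(✓)  1001(✓)  1010(✓)  1011(✓)  1100(✓)  1101(✓)  1111(✓)
size-2^1 implicants → -010(✓)  -011(✓)  -100(✓)  -101(✓)  -111(✓)  0-10(✓)  0-11(✓)  001-(✓)  01-0(✓)  01-1(✓)  010-(✓)  011-(✓)  1-01(✓)  1-11(✓)  10-1(✓)  101-(✓)  11-1(✓)  110-(✓)
size-2^2 implicants → --11  -01-  -1-1  -10-  0-1-  01--  1--1
Unchecked terms (primes): --11, -01-, -1-1, -10-, 0-1-, 01--, 1--1
Minterm coverage:
  m2 ⊆ -01-,0-1-
  m3 ⊆ --11,-01-,0-1-
  m4 ⊆ -10-,01--
  m5 ⊆ -1-1,-10-,01--
  m7 ⊆ --11,-1-1,0-1-,01--
  m9 ⊆ 1--1 [E]
  m10 ⊆ -01- [E]
  m11 ⊆ --11,-01-,1--1
  m13 ⊆ -1-1,-10-,1--1
  m15 ⊆ --11,-1-1,1--1
E = {-01-, 1--1}
Petrick residual → 01--
Cover = b'c + a'b + ad  |cover|=3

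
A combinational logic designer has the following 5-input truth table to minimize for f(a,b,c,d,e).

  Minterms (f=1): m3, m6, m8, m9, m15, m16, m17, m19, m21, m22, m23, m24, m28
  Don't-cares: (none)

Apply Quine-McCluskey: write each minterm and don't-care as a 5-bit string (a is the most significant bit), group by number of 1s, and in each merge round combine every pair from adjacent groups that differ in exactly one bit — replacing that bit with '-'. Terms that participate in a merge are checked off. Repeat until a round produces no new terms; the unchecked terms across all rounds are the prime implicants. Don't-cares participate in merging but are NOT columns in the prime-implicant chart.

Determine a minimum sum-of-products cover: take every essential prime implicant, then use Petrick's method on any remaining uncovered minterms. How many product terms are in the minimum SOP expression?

7

Round 0: 00011✓ 00110✓ 01000✓ 01001✓ 01111 10000✓ 10001✓ 10011✓ 10101✓ 10110✓ 10111✓ 11000✓ 11100✓
Round 1: -0011 -0110 -1000 0100- 1-000 10-01✓ 10-11✓ 100-1✓ 1000- 101-1✓ 1011- 11-00
Round 2: 10--1
PIs = {-0011, -0110, -1000, 0100-, 01111, 1-000, 10--1, 1000-, 1011-, 11-00}
Coverage chart:
  m3: -0011 ←essential
  m6: -0110 ←essential
  m8: -1000,0100-
  m9: 0100- ←essential
  m15: 01111 ←essential
  m16: 1-000,1000-
  m17: 10--1,1000-
  m19: -0011,10--1
  m21: 10--1 ←essential
  m22: -0110,1011-
  m23: 10--1,1011-
  m24: -1000,1-000,11-00
  m28: 11-00 ←essential
Essential: -0011, -0110, 0100-, 01111, 10--1, 11-00
Petrick residual → 1-000
Min cover (7 terms): b'c'de + b'cde' + a'bc'd' + a'bcde + ac'd'e' + ab'e + abd'e'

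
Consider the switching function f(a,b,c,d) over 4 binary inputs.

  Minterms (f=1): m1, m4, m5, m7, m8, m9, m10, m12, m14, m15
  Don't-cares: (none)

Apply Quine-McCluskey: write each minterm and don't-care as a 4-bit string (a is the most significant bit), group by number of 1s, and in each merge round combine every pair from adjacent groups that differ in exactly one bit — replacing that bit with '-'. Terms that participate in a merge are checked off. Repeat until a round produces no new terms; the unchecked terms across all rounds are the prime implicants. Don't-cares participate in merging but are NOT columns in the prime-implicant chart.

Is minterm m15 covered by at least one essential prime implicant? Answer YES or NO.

NO

Round 0: 0001✓ 0100✓ 0101✓ 0111✓ 1000✓ 1001✓ 1010✓ 1100✓ 1110✓ 1111✓
Round 1: -001 -100 -111 0-01 01-1 010- 1-00✓ 1-10✓ 10-0✓ 100- 11-0✓ 111-
Round 2: 1--0
PIs = {-001, -100, -111, 0-01, 01-1, 010-, 1--0, 100-, 111-}
Coverage chart:
  m1: -001,0-01
  m4: -100,010-
  m5: 0-01,01-1,010-
  m7: -111,01-1
  m8: 1--0,100-
  m9: -001,100-
  m10: 1--0 ←essential
  m12: -100,1--0
  m14: 1--0,111-
  m15: -111,111-
Essential: 1--0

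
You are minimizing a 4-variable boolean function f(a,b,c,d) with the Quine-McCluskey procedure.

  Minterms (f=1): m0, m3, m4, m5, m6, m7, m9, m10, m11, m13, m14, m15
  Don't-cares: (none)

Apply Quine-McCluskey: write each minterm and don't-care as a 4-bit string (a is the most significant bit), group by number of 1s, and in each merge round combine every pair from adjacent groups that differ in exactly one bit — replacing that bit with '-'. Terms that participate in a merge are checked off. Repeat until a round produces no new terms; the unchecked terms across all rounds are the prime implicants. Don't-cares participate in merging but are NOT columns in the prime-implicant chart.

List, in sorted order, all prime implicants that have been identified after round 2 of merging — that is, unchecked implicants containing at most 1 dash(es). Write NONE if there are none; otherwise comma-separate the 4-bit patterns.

Round 0: 0000✓ 0011✓ 0100✓ 0101✓ 0110✓ 0111✓ 1001✓ 1010✓ 1011✓ 1101✓ 1110✓ 1111✓
Round 1: -011✓ -101✓ -110✓ -111✓ 0-00 0-11✓ 01-0✓ 01-1✓ 010-✓ 011-✓ 1-01✓ 1-10✓ 1-11✓ 10-1✓ 101-✓ 11-1✓ 111-✓
Round 2: --11 -1-1 -11- 01-- 1--1 1-1-
PIs = {--11, -1-1, -11-, 0-00, 01--, 1--1, 1-1-}

0-00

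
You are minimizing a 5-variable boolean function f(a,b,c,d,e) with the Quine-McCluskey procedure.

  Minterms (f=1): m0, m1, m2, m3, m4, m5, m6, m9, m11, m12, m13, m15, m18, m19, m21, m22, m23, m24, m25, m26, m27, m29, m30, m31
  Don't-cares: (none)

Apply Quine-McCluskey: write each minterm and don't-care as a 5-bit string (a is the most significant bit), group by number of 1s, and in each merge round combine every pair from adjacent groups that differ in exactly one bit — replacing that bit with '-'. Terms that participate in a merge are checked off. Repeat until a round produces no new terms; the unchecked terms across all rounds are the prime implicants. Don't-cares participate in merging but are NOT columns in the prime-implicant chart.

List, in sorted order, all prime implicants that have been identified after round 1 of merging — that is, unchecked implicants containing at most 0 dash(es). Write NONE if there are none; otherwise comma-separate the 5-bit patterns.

NONE

Round 0: 00000✓ 00001✓ 00010✓ 00011✓ 00100✓ 00101✓ 00110✓ 01001✓ 01011✓ 01100✓ 01101✓ 01111✓ 10010✓ 10011✓ 10101✓ 10110✓ 10111✓ 11000✓ 11001✓ 11010✓ 11011✓ 11101✓ 11110✓ 11111✓
Round 1: -0010✓ -0011✓ -0101✓ -0110✓ -1001✓ -1011✓ -1101✓ -1111✓ 0-001✓ 0-011✓ 0-100✓ 0-101✓ 00-00✓ 00-01✓ 00-10✓ 000-0✓ 000-1✓ 0000-✓ 0001-✓ 001-0✓ 0010-✓ 01-01✓ 01-11✓ 010-1✓ 011-1✓ 0110-✓ 1-010✓ 1-011✓ 1-101✓ 1-110✓ 1-111✓ 10-10✓ 10-11✓ 1001-✓ 101-1✓ 1011-✓ 11-01✓ 11-10✓ 11-11✓ 110-0✓ 110-1✓ 1100-✓ 1101-✓ 111-1✓ 1111-✓
Round 2: --011 --101 -0-10 -001- -1-01✓ -1-11✓ -10-1✓ -11-1✓ 0--01 0-0-1 0-10- 00--0 00-0- 000-- 01--1✓ 1--10✓ 1--11✓ 1-01-✓ 1-1-1 1-11-✓ 10-1-✓ 11--1✓ 11-1-✓ 110--
Round 3: -1--1 1--1-
PIs = {--011, --101, -0-10, -001-, -1--1, 0--01, 0-0-1, 0-10-, 00--0, 00-0-, 000--, 1--1-, 1-1-1, 110--}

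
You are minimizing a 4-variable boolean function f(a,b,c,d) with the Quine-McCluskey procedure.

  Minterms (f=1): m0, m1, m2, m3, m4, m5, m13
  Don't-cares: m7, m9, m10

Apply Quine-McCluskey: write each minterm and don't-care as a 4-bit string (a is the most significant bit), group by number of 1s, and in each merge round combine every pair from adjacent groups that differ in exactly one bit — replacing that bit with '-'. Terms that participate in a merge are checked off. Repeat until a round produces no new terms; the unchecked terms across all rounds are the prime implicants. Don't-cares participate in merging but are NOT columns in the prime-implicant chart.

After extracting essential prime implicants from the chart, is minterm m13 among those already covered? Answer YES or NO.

YES

[col 0] 0000*, 0001*, 0010*, 0011*, 0100*, 0101*, 0111*, 1001*, 1010*, 1101*
[col 1] -001*, -010, -101*, 0-00*, 0-01*, 0-11*, 00-0*, 00-1*, 000-*, 001-*, 01-1*, 010-*, 1-01*
[col 2] --01, 0--1, 0-0-, 00--
Prime implicants: --01, -010, 0--1, 0-0-, 00--
PI chart (minterm → PIs covering it):
  0 | 0-0-,00--
  1 | --01,0--1,0-0-,00--
  2 | -010,00--
  3 | 0--1,00--
  4 | 0-0-  (sole → essential)
  5 | --01,0--1,0-0-
  13 | --01  (sole → essential)
Essential prime implicants: --01, 0-0-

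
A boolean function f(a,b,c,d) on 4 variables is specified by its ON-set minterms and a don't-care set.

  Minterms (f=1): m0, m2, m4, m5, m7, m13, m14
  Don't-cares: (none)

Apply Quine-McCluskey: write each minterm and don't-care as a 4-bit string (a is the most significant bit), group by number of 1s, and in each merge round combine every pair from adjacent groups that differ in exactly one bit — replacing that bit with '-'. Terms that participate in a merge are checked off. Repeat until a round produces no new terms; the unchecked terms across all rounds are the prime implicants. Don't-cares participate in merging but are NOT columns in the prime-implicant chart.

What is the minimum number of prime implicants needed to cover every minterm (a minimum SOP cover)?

[col 0] 0000*, 0010*, 0100*, 0101*, 0111*, 1101*, 1110
[col 1] -101, 0-00, 00-0, 01-1, 010-
Prime implicants: -101, 0-00, 00-0, 01-1, 010-, 1110
PI chart (minterm → PIs covering it):
  0 | 0-00,00-0
  2 | 00-0  (sole → essential)
  4 | 0-00,010-
  5 | -101,01-1,010-
  7 | 01-1  (sole → essential)
  13 | -101  (sole → essential)
  14 | 1110  (sole → essential)
Essential prime implicants: -101, 00-0, 01-1, 1110
Petrick residual → 0-00
Minimum SOP uses 5 PIs: bc'd + a'c'd' + a'b'd' + a'bd + abcd'

5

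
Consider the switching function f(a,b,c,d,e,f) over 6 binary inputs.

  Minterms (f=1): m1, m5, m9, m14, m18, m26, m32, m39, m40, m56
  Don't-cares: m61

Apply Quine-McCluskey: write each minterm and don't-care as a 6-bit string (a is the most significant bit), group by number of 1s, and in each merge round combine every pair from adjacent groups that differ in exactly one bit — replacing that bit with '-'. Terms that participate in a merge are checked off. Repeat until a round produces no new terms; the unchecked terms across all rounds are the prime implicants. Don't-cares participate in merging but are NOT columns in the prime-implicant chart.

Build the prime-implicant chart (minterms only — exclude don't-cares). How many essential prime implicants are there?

[col 0] 000001*, 000101*, 001001*, 001110, 010010*, 011010*, 100000*, 100111, 101000*, 111000*, 111101
[col 1] 00-001, 000-01, 01-010, 1-1000, 10-000
Prime implicants: 00-001, 000-01, 001110, 01-010, 1-1000, 10-000, 100111, 111101
PI chart (minterm → PIs covering it):
  1 | 00-001,000-01
  5 | 000-01  (sole → essential)
  9 | 00-001  (sole → essential)
  14 | 001110  (sole → essential)
  18 | 01-010  (sole → essential)
  26 | 01-010  (sole → essential)
  32 | 10-000  (sole → essential)
  39 | 100111  (sole → essential)
  40 | 1-1000,10-000
  56 | 1-1000  (sole → essential)
Essential prime implicants: 00-001, 000-01, 001110, 01-010, 1-1000, 10-000, 100111

7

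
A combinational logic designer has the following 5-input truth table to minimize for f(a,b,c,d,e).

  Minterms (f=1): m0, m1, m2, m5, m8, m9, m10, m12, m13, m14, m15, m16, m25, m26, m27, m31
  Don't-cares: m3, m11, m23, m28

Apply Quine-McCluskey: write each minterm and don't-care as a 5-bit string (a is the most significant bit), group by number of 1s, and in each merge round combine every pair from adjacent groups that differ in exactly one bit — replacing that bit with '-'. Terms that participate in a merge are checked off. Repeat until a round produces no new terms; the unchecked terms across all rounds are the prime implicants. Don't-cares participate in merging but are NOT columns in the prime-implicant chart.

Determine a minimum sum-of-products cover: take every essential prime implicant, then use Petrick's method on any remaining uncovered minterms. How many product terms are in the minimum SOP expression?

Round 0: 00000✓ 00001✓ 00010✓ 00011✓ 00101✓ 01000✓ 01001✓ 01010✓ 01011✓ 01100✓ 01101✓ 01110✓ 01111✓ 10000✓ 10111✓ 11001✓ 11010✓ 11011✓ 11100✓ 11111✓
Round 1: -0000 -1001✓ -1010✓ -1011✓ -1100 -1111✓ 0-000✓ 0-001✓ 0-010✓ 0-011✓ 0-101✓ 00-01✓ 000-0✓ 000-1✓ 0000-✓ 0001-✓ 01-00✓ 01-01✓ 01-10✓ 01-11✓ 010-0✓ 010-1✓ 0100-✓ 0101-✓ 011-0✓ 011-1✓ 0110-✓ 0111-✓ 1-111 11-11✓ 110-1✓ 1101-✓
Round 2: -1-11 -10-1 -101- 0--01 0-0-0✓ 0-0-1✓ 0-00-✓ 0-01-✓ 000--✓ 01--0✓ 01--1✓ 01-0-✓ 01-1-✓ 010--✓ 011--✓
Round 3: 0-0-- 01---
PIs = {-0000, -1-11, -10-1, -101-, -1100, 0--01, 0-0--, 01---, 1-111}
Coverage chart:
  m0: -0000,0-0--
  m1: 0--01,0-0--
  m2: 0-0-- ←essential
  m5: 0--01 ←essential
  m8: 0-0--,01---
  m9: -10-1,0--01,0-0--,01---
  m10: -101-,0-0--,01---
  m12: -1100,01---
  m13: 0--01,01---
  m14: 01--- ←essential
  m15: -1-11,01---
  m16: -0000 ←essential
  m25: -10-1 ←essential
  m26: -101- ←essential
  m27: -1-11,-10-1,-101-
  m31: -1-11,1-111
Essential: -0000, -10-1, -101-, 0--01, 0-0--, 01---
Petrick residual → -1-11
Min cover (7 terms): b'c'd'e' + bde + bc'e + bc'd + a'd'e + a'c' + a'b

7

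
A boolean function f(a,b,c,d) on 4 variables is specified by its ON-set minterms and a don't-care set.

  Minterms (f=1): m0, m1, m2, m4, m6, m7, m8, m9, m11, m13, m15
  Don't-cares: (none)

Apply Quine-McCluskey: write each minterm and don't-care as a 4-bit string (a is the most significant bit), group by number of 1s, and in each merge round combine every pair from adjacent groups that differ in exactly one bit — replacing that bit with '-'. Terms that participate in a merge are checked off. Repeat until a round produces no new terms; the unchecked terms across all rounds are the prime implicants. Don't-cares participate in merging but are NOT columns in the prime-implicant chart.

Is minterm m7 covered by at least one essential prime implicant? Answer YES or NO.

[col 0] 0000*, 0001*, 0010*, 0100*, 0110*, 0111*, 1000*, 1001*, 1011*, 1101*, 1111*
[col 1] -000*, -001*, -111, 0-00*, 0-10*, 00-0*, 000-*, 01-0*, 011-, 1-01*, 1-11*, 10-1*, 100-*, 11-1*
[col 2] -00-, 0--0, 1--1
Prime implicants: -00-, -111, 0--0, 011-, 1--1
PI chart (minterm → PIs covering it):
  0 | -00-,0--0
  1 | -00-  (sole → essential)
  2 | 0--0  (sole → essential)
  4 | 0--0  (sole → essential)
  6 | 0--0,011-
  7 | -111,011-
  8 | -00-  (sole → essential)
  9 | -00-,1--1
  11 | 1--1  (sole → essential)
  13 | 1--1  (sole → essential)
  15 | -111,1--1
Essential prime implicants: -00-, 0--0, 1--1

NO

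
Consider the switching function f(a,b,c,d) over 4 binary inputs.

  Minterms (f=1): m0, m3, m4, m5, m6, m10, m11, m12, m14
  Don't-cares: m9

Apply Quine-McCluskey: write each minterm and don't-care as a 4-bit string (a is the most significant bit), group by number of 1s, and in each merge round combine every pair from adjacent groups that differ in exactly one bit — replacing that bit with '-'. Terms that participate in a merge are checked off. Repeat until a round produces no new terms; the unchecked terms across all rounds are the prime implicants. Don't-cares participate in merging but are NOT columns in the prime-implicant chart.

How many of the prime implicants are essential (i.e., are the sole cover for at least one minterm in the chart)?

4

[col 0] 0000*, 0011*, 0100*, 0101*, 0110*, 1001*, 1010*, 1011*, 1100*, 1110*
[col 1] -011, -100*, -110*, 0-00, 01-0*, 010-, 1-10, 10-1, 101-, 11-0*
[col 2] -1-0
Prime implicants: -011, -1-0, 0-00, 010-, 1-10, 10-1, 101-
PI chart (minterm → PIs covering it):
  0 | 0-00  (sole → essential)
  3 | -011  (sole → essential)
  4 | -1-0,0-00,010-
  5 | 010-  (sole → essential)
  6 | -1-0  (sole → essential)
  10 | 1-10,101-
  11 | -011,10-1,101-
  12 | -1-0  (sole → essential)
  14 | -1-0,1-10
Essential prime implicants: -011, -1-0, 0-00, 010-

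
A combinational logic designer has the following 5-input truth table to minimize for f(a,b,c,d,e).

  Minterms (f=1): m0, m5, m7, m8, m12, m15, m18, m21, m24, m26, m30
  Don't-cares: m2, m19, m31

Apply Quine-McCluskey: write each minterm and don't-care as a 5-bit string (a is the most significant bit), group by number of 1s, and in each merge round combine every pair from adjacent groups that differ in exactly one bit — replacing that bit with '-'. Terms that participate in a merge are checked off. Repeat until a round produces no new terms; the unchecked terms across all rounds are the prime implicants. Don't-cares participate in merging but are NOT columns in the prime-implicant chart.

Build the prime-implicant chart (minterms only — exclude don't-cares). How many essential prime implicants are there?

Round 0: 00000✓ 00010✓ 00101✓ 00111✓ 01000✓ 01100✓ 01111✓ 10010✓ 10011✓ 10101✓ 11000✓ 11010✓ 11110✓ 11111✓
Round 1: -0010 -0101 -1000 -1111 0-000 0-111 000-0 001-1 01-00 1-010 1001- 11-10 110-0 1111-
PIs = {-0010, -0101, -1000, -1111, 0-000, 0-111, 000-0, 001-1, 01-00, 1-010, 1001-, 11-10, 110-0, 1111-}
Coverage chart:
  m0: 0-000,000-0
  m5: -0101,001-1
  m7: 0-111,001-1
  m8: -1000,0-000,01-00
  m12: 01-00 ←essential
  m15: -1111,0-111
  m18: -0010,1-010,1001-
  m21: -0101 ←essential
  m24: -1000,110-0
  m26: 1-010,11-10,110-0
  m30: 11-10,1111-
Essential: -0101, 01-00

2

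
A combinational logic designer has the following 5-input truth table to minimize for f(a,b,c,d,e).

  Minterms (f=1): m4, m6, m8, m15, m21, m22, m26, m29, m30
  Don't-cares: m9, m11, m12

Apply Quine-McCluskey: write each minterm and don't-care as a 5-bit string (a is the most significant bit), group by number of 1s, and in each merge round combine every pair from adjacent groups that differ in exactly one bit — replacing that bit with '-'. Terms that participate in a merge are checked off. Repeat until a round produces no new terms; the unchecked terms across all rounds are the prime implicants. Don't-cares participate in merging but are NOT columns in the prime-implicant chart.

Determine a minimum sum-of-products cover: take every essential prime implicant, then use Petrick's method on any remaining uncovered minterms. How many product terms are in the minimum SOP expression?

6

Round 0: 00100✓ 00110✓ 01000✓ 01001✓ 01011✓ 01100✓ 01111✓ 10101✓ 10110✓ 11010✓ 11101✓ 11110✓
Round 1: -0110 0-100 001-0 01-00 01-11 010-1 0100- 1-101 1-110 11-10
PIs = {-0110, 0-100, 001-0, 01-00, 01-11, 010-1, 0100-, 1-101, 1-110, 11-10}
Coverage chart:
  m4: 0-100,001-0
  m6: -0110,001-0
  m8: 01-00,0100-
  m15: 01-11 ←essential
  m21: 1-101 ←essential
  m22: -0110,1-110
  m26: 11-10 ←essential
  m29: 1-101 ←essential
  m30: 1-110,11-10
Essential: 01-11, 1-101, 11-10
Petrick residual → -0110, 0-100, 01-00
Min cover (6 terms): b'cde' + a'cd'e' + a'bd'e' + a'bde + acd'e + abde'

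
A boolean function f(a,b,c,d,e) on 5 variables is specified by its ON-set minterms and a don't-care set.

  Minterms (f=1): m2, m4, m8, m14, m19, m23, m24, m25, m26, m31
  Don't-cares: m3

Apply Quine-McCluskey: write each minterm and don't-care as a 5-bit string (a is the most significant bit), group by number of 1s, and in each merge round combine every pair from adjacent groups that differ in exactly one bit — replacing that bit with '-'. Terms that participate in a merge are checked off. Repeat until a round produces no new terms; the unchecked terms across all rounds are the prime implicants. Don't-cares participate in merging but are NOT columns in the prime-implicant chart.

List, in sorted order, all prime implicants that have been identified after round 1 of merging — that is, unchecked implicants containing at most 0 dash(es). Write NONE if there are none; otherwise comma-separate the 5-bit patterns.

Round 0: 00010✓ 00011✓ 00100 01000✓ 01110 10011✓ 10111✓ 11000✓ 11001✓ 11010✓ 11111✓
Round 1: -0011 -1000 0001- 1-111 10-11 110-0 1100-
PIs = {-0011, -1000, 0001-, 00100, 01110, 1-111, 10-11, 110-0, 1100-}

00100, 01110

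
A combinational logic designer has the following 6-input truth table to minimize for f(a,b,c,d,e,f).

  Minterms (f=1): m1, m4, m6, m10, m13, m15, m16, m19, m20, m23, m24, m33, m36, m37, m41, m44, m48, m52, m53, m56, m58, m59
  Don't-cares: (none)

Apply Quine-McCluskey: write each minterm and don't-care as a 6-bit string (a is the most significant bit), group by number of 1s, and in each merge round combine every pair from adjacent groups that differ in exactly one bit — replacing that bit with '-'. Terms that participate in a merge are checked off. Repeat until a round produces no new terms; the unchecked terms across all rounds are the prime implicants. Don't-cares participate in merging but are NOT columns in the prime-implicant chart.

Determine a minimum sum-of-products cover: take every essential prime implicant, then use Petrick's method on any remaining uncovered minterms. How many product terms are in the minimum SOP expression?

Round 0: 000001✓ 000100✓ 000110✓ 001010 001101✓ 001111✓ 010000✓ 010011✓ 010100✓ 010111✓ 011000✓ 100001✓ 100100✓ 100101✓ 101001✓ 101100✓ 110000✓ 110100✓ 110101✓ 111000✓ 111010✓ 111011✓
Round 1: -00001 -00100✓ -10000✓ -10100✓ -11000✓ 0-0100✓ 0001-0 0011-1 01-000✓ 010-00✓ 010-11 1-0100✓ 1-0101✓ 10-001 10-100 100-01 10010-✓ 11-000✓ 110-00✓ 11010-✓ 1110-0 11101-
Round 2: --0100 -1-000 -10-00 1-010-
PIs = {--0100, -00001, -1-000, -10-00, 0001-0, 001010, 0011-1, 010-11, 1-010-, 10-001, 10-100, 100-01, 1110-0, 11101-}
Coverage chart:
  m1: -00001 ←essential
  m4: --0100,0001-0
  m6: 0001-0 ←essential
  m10: 001010 ←essential
  m13: 0011-1 ←essential
  m15: 0011-1 ←essential
  m16: -1-000,-10-00
  m19: 010-11 ←essential
  m20: --0100,-10-00
  m23: 010-11 ←essential
  m24: -1-000 ←essential
  m33: -00001,10-001,100-01
  m36: --0100,1-010-,10-100
  m37: 1-010-,100-01
  m41: 10-001 ←essential
  m44: 10-100 ←essential
  m48: -1-000,-10-00
  m52: --0100,-10-00,1-010-
  m53: 1-010- ←essential
  m56: -1-000,1110-0
  m58: 1110-0,11101-
  m59: 11101- ←essential
Essential: -00001, -1-000, 0001-0, 001010, 0011-1, 010-11, 1-010-, 10-001, 10-100, 11101-
Petrick residual → --0100
Min cover (11 terms): c'de'f' + b'c'd'e'f + bd'e'f' + a'b'c'df' + a'b'cd'ef' + a'b'cdf + a'bc'ef + ac'de' + ab'd'e'f + ab'de'f' + abcd'e

11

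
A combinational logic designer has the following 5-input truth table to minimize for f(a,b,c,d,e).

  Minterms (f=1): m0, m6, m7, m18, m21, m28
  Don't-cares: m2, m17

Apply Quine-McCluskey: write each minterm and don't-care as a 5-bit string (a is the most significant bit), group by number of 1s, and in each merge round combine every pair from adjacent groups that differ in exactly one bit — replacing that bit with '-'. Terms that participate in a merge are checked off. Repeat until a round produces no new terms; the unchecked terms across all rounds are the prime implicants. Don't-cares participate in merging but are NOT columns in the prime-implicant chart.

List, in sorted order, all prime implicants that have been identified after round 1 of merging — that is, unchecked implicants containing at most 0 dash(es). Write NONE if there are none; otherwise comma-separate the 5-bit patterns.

11100

[col 0] 00000*, 00010*, 00110*, 00111*, 10001*, 10010*, 10101*, 11100
[col 1] -0010, 00-10, 000-0, 0011-, 10-01
Prime implicants: -0010, 00-10, 000-0, 0011-, 10-01, 11100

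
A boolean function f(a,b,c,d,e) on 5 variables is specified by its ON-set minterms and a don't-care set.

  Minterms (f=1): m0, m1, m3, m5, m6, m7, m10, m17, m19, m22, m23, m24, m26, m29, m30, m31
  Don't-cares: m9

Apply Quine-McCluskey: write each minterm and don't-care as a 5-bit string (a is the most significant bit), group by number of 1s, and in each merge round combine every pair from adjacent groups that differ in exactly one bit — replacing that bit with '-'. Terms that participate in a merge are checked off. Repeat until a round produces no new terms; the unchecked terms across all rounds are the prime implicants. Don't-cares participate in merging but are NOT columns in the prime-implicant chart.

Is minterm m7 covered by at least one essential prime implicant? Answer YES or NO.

YES

size-2^0 implicants → 00000(✓)  00001(✓)  00011(✓)  00101(✓)  00110(✓)  00111(✓)  01001(✓)  01010(✓)  10001(✓)  10011(✓)  10110(✓)  10111(✓)  11000(✓)  11010(✓)  11101(✓)  11110(✓)  11111(✓)
size-2^1 implicants → -0001(✓)  -0011(✓)  -0110(✓)  -0111(✓)  -1010  0-001  00-01(✓)  00-11(✓)  000-1(✓)  0000-  001-1(✓)  0011-(✓)  1-110(✓)  1-111(✓)  10-11(✓)  100-1(✓)  1011-(✓)  11-10  110-0  111-1  1111-(✓)
size-2^2 implicants → -0-11  -00-1  -011-  00--1  1-11-
Unchecked terms (primes): -0-11, -00-1, -011-, -1010, 0-001, 00--1, 0000-, 1-11-, 11-10, 110-0, 111-1
Minterm coverage:
  m0 ⊆ 0000- [E]
  m1 ⊆ -00-1,0-001,00--1,0000-
  m3 ⊆ -0-11,-00-1,00--1
  m5 ⊆ 00--1 [E]
  m6 ⊆ -011- [E]
  m7 ⊆ -0-11,-011-,00--1
  m10 ⊆ -1010 [E]
  m17 ⊆ -00-1 [E]
  m19 ⊆ -0-11,-00-1
  m22 ⊆ -011-,1-11-
  m23 ⊆ -0-11,-011-,1-11-
  m24 ⊆ 110-0 [E]
  m26 ⊆ -1010,11-10,110-0
  m29 ⊆ 111-1 [E]
  m30 ⊆ 1-11-,11-10
  m31 ⊆ 1-11-,111-1
E = {-00-1, -011-, -1010, 00--1, 0000-, 110-0, 111-1}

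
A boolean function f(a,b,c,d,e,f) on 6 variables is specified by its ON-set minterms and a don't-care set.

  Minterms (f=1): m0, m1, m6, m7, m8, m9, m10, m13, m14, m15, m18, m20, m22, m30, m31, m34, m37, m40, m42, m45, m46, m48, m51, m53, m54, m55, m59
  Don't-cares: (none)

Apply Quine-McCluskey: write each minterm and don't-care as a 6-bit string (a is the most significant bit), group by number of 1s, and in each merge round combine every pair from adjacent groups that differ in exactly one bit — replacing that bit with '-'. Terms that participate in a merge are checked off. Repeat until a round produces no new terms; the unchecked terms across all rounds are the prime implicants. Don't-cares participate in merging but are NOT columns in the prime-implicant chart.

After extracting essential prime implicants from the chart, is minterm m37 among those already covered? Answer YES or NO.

NO

Round 0: 000000✓ 000001✓ 000110✓ 000111✓ 001000✓ 001001✓ 001010✓ 001101✓ 001110✓ 001111✓ 010010✓ 010100✓ 010110✓ 011110✓ 011111✓ 100010✓ 100101✓ 101000✓ 101010✓ 101101✓ 101110✓ 110000 110011✓ 110101✓ 110110✓ 110111✓ 111011✓
Round 1: -01000✓ -01010✓ -01101 -01110✓ -10110 0-0110✓ 0-1110✓ 0-1111✓ 00-000✓ 00-001✓ 00-110✓ 00-111✓ 00000-✓ 00011-✓ 001-01 001-10✓ 0010-0✓ 00100-✓ 0011-1 00111-✓ 01-110✓ 010-10 0101-0 01111-✓ 1-0101 10-010 10-101 101-10✓ 1010-0✓ 11-011 110-11 1101-1 11011-
Round 2: -01-10 -010-0 0--110 0-111- 00-00- 00-11-
PIs = {-01-10, -010-0, -01101, -10110, 0--110, 0-111-, 00-00-, 00-11-, 001-01, 0011-1, 010-10, 0101-0, 1-0101, 10-010, 10-101, 11-011, 110-11, 110000, 1101-1, 11011-}
Coverage chart:
  m0: 00-00- ←essential
  m1: 00-00- ←essential
  m6: 0--110,00-11-
  m7: 00-11- ←essential
  m8: -010-0,00-00-
  m9: 00-00-,001-01
  m10: -01-10,-010-0
  m13: -01101,001-01,0011-1
  m14: -01-10,0--110,0-111-,00-11-
  m15: 0-111-,00-11-,0011-1
  m18: 010-10 ←essential
  m20: 0101-0 ←essential
  m22: -10110,0--110,010-10,0101-0
  m30: 0--110,0-111-
  m31: 0-111- ←essential
  m34: 10-010 ←essential
  m37: 1-0101,10-101
  m40: -010-0 ←essential
  m42: -01-10,-010-0,10-010
  m45: -01101,10-101
  m46: -01-10 ←essential
  m48: 110000 ←essential
  m51: 11-011,110-11
  m53: 1-0101,1101-1
  m54: -10110,11011-
  m55: 110-11,1101-1,11011-
  m59: 11-011 ←essential
Essential: -01-10, -010-0, 0-111-, 00-00-, 00-11-, 010-10, 0101-0, 10-010, 11-011, 110000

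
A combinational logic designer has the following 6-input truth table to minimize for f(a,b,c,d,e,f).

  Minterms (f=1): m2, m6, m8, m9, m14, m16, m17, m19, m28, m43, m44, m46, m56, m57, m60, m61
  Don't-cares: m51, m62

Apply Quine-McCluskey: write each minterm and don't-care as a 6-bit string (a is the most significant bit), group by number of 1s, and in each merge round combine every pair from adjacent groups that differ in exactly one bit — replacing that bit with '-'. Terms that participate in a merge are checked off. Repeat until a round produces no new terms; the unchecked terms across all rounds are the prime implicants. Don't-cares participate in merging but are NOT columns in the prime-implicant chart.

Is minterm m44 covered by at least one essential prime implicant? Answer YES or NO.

[col 0] 000010*, 000110*, 001000*, 001001*, 001110*, 010000*, 010001*, 010011*, 011100*, 101011, 101100*, 101110*, 110011*, 111000*, 111001*, 111100*, 111101*, 111110*
[col 1] -01110, -10011, -11100, 00-110, 000-10, 00100-, 0100-1, 01000-, 1-1100*, 1-1110*, 1011-0*, 111-00*, 111-01*, 11100-*, 1111-0*, 11110-*
[col 2] 1-11-0, 111-0-
Prime implicants: -01110, -10011, -11100, 00-110, 000-10, 00100-, 0100-1, 01000-, 1-11-0, 101011, 111-0-
PI chart (minterm → PIs covering it):
  2 | 000-10  (sole → essential)
  6 | 00-110,000-10
  8 | 00100-  (sole → essential)
  9 | 00100-  (sole → essential)
  14 | -01110,00-110
  16 | 01000-  (sole → essential)
  17 | 0100-1,01000-
  19 | -10011,0100-1
  28 | -11100  (sole → essential)
  43 | 101011  (sole → essential)
  44 | 1-11-0  (sole → essential)
  46 | -01110,1-11-0
  56 | 111-0-  (sole → essential)
  57 | 111-0-  (sole → essential)
  60 | -11100,1-11-0,111-0-
  61 | 111-0-  (sole → essential)
Essential prime implicants: -11100, 000-10, 00100-, 01000-, 1-11-0, 101011, 111-0-

YES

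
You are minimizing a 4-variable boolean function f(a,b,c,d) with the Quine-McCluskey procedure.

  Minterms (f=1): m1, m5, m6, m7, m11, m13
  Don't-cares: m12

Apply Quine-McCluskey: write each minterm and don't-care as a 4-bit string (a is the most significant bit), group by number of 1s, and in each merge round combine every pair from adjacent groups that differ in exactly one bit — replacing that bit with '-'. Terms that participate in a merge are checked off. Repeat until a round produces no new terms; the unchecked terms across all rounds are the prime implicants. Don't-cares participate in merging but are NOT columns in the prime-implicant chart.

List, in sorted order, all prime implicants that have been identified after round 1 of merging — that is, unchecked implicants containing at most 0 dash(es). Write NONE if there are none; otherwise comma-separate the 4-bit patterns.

Round 0: 0001✓ 0101✓ 0110✓ 0111✓ 1011 1100✓ 1101✓
Round 1: -101 0-01 01-1 011- 110-
PIs = {-101, 0-01, 01-1, 011-, 1011, 110-}

1011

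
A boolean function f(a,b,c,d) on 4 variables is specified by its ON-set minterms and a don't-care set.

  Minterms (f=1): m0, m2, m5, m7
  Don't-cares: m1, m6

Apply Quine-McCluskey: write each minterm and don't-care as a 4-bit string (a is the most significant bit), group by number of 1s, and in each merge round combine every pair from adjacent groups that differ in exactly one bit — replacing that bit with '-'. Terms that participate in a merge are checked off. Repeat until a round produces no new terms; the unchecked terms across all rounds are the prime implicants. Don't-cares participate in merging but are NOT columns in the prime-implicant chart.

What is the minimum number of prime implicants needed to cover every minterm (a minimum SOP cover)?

size-2^0 implicants → 0000(✓)  0001(✓)  0010(✓)  0101(✓)  0110(✓)  0111(✓)
size-2^1 implicants → 0-01  0-10  00-0  000-  01-1  011-
Unchecked terms (primes): 0-01, 0-10, 00-0, 000-, 01-1, 011-
Minterm coverage:
  m0 ⊆ 00-0,000-
  m2 ⊆ 0-10,00-0
  m5 ⊆ 0-01,01-1
  m7 ⊆ 01-1,011-
(no essential prime implicants)
Petrick residual → 00-0, 01-1
Cover = a'b'd' + a'bd  |cover|=2

2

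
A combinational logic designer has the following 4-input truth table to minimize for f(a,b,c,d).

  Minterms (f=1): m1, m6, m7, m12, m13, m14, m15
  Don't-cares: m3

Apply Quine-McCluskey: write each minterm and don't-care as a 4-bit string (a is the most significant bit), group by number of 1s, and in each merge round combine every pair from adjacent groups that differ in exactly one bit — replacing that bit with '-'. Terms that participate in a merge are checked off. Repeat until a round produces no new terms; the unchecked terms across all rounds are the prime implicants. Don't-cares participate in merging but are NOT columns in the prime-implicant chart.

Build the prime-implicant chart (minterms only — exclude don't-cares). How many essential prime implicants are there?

[col 0] 0001*, 0011*, 0110*, 0111*, 1100*, 1101*, 1110*, 1111*
[col 1] -110*, -111*, 0-11, 00-1, 011-*, 11-0*, 11-1*, 110-*, 111-*
[col 2] -11-, 11--
Prime implicants: -11-, 0-11, 00-1, 11--
PI chart (minterm → PIs covering it):
  1 | 00-1  (sole → essential)
  6 | -11-  (sole → essential)
  7 | -11-,0-11
  12 | 11--  (sole → essential)
  13 | 11--  (sole → essential)
  14 | -11-,11--
  15 | -11-,11--
Essential prime implicants: -11-, 00-1, 11--

3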